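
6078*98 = 595644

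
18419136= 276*66736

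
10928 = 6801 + 4127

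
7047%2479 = 2089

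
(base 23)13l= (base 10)619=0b1001101011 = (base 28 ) M3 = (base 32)jb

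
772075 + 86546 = 858621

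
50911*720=36655920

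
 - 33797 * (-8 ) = 270376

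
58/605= 58/605=0.10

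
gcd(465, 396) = 3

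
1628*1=1628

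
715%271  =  173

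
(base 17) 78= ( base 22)5h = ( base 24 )57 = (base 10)127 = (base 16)7F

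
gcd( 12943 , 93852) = 1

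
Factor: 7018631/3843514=2^( - 1)*53^1 * 71^( - 1)*151^1* 877^1* 27067^( - 1)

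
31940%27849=4091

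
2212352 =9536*232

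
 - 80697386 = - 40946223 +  - 39751163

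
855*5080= 4343400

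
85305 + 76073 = 161378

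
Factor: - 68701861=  - 68701861^1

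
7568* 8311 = 62897648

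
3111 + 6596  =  9707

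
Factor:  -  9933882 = -2^1*3^1*7^1*17^1 * 13913^1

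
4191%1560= 1071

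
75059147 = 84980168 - 9921021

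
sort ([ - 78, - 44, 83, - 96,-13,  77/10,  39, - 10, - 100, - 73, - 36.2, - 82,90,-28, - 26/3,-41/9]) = [-100,-96 , - 82,- 78, - 73, - 44,-36.2, - 28, - 13, - 10, - 26/3 , - 41/9,77/10 , 39, 83, 90 ]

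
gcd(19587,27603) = 3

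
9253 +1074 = 10327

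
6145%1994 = 163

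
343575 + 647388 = 990963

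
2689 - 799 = 1890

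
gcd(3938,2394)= 2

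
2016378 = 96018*21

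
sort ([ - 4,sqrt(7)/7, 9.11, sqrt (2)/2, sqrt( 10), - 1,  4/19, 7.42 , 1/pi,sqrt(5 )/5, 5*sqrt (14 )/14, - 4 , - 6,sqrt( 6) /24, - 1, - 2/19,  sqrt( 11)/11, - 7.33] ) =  [ - 7.33, - 6, - 4,-4, - 1, - 1, - 2/19, sqrt( 6)/24, 4/19, sqrt ( 11 )/11,1/pi, sqrt( 7)/7, sqrt( 5)/5, sqrt( 2)/2, 5*sqrt( 14) /14, sqrt( 10), 7.42,9.11 ] 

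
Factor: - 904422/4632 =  - 2^(  -  2 )*193^( - 1)*307^1 * 491^1 = - 150737/772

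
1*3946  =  3946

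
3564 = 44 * 81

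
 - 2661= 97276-99937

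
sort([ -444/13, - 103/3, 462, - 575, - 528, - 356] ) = [ - 575, - 528, - 356, - 103/3  ,-444/13,  462] 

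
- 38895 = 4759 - 43654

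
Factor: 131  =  131^1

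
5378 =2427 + 2951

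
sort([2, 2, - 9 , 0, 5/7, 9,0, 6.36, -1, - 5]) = [ - 9, - 5, - 1, 0, 0,  5/7, 2, 2, 6.36, 9]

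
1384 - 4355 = -2971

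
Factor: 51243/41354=2^( - 1)*3^1*19^1*23^( - 1 ) = 57/46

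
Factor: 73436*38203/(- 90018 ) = - 1402737754/45009=- 2^1*3^( - 3)*11^2*23^1*151^1 * 1667^(- 1) * 1669^1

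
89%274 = 89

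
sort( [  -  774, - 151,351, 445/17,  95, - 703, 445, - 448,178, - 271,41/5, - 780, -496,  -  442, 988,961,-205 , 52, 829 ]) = [ - 780, - 774, - 703, - 496, - 448, - 442, - 271, - 205, - 151, 41/5 , 445/17, 52, 95, 178, 351,445,829 , 961, 988]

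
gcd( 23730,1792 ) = 14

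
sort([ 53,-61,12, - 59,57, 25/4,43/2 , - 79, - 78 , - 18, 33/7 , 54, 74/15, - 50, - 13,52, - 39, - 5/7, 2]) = [  -  79, - 78,-61, - 59, - 50, - 39,-18, - 13, - 5/7, 2, 33/7 , 74/15, 25/4,12,  43/2, 52,  53,54, 57]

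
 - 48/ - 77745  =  16/25915 = 0.00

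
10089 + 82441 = 92530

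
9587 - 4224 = 5363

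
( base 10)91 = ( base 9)111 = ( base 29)34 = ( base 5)331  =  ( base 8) 133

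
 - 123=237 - 360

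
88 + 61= 149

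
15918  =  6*2653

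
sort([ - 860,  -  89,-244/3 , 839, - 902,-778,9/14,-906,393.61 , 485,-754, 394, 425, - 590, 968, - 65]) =[ - 906, - 902, - 860,  -  778, - 754, - 590, - 89, - 244/3,- 65,9/14,393.61, 394 , 425, 485, 839, 968 ]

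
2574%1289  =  1285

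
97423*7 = 681961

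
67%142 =67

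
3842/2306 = 1 + 768/1153 = 1.67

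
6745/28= 6745/28 = 240.89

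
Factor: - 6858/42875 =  - 2^1 *3^3 * 5^( - 3 )*7^( - 3)* 127^1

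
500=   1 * 500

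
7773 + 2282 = 10055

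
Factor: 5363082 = 2^1*3^2*67^1*4447^1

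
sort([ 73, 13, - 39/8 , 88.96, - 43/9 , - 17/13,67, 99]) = [  -  39/8, - 43/9,  -  17/13, 13 , 67, 73, 88.96,99]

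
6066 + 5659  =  11725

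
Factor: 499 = 499^1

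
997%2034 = 997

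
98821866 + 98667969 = 197489835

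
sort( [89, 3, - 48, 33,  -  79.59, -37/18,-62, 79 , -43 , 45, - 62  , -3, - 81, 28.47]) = [-81,  -  79.59,-62,- 62,- 48,-43,-3,  -  37/18, 3, 28.47,  33, 45,79, 89]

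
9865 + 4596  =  14461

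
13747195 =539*25505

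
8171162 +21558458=29729620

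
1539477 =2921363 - 1381886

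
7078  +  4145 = 11223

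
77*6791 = 522907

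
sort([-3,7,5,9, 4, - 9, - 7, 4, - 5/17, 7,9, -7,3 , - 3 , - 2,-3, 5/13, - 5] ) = [ - 9,  -  7, - 7,- 5,-3, - 3, - 3 , - 2,  -  5/17,5/13,  3,4,4 , 5,7,7 , 9,9 ] 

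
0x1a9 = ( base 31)dm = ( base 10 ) 425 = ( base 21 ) K5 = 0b110101001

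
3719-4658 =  - 939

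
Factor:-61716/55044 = -37/33  =  - 3^( - 1 ) * 11^(-1 )*37^1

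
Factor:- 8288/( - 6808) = 2^2*7^1*23^( - 1 ) = 28/23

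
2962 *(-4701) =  - 13924362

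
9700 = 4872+4828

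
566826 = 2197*258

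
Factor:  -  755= -5^1*151^1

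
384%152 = 80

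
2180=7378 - 5198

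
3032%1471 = 90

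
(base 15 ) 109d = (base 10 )3523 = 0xDC3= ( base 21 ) 7KG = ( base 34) 31L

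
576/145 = 576/145 = 3.97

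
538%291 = 247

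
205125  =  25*8205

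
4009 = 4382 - 373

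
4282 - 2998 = 1284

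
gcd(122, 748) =2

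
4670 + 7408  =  12078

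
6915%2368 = 2179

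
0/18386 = 0 = 0.00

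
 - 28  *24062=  - 673736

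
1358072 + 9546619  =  10904691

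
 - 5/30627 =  - 5/30627 = - 0.00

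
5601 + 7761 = 13362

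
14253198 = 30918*461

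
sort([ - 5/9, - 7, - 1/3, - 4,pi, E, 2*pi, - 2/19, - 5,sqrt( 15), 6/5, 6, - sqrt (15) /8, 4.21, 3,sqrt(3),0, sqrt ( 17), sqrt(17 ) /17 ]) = [-7,-5,-4,-5/9,-sqrt( 15)/8, - 1/3,-2/19, 0, sqrt( 17)/17, 6/5,sqrt(3 ) , E,3, pi,sqrt(15),sqrt(17 ),4.21 , 6, 2*pi ]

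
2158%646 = 220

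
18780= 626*30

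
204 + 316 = 520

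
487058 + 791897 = 1278955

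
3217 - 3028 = 189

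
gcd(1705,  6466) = 1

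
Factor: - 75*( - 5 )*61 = 3^1*5^3*61^1 = 22875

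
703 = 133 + 570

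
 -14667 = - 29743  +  15076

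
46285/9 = 5142+7/9 = 5142.78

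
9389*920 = 8637880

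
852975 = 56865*15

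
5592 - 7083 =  - 1491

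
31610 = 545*58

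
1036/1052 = 259/263=0.98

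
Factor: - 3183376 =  - 2^4* 7^1*43^1 * 661^1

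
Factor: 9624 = 2^3*3^1 * 401^1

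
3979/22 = 180 + 19/22 =180.86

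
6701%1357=1273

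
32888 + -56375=  -  23487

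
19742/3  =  6580 + 2/3 = 6580.67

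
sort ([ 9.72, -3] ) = [ - 3,9.72]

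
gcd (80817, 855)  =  3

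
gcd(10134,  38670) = 6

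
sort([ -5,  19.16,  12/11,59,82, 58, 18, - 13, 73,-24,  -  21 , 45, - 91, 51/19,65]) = [ - 91, - 24, - 21, - 13, - 5, 12/11,51/19, 18,19.16,45,58,59 , 65,73,82 ]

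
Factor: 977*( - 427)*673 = - 280761467  =  - 7^1*61^1*673^1* 977^1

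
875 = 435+440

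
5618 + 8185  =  13803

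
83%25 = 8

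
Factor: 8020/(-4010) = -2^1 = -2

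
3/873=1/291 =0.00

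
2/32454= 1/16227 = 0.00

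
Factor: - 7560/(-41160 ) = 3^2*7^( - 2)=9/49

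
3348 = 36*93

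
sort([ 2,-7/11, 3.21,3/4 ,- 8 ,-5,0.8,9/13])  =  [ - 8, - 5, - 7/11, 9/13, 3/4,0.8,  2,3.21]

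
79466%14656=6186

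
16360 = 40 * 409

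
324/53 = 324/53 = 6.11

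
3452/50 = 1726/25 = 69.04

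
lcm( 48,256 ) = 768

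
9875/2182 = 9875/2182=4.53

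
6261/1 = 6261 = 6261.00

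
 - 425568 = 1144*( - 372 )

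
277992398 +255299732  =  533292130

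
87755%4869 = 113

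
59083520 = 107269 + 58976251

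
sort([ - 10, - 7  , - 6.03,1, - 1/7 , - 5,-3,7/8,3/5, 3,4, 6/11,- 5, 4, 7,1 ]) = [ - 10, - 7, - 6.03, - 5, - 5, - 3, - 1/7,6/11,  3/5, 7/8, 1 , 1, 3, 4,4,  7 ] 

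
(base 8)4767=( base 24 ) 4a7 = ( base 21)5ga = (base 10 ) 2551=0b100111110111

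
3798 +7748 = 11546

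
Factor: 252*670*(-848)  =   - 143176320  =  - 2^7*3^2*5^1*7^1*53^1 * 67^1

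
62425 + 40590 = 103015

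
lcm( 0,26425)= 0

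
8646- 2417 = 6229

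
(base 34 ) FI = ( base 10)528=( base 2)1000010000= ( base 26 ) k8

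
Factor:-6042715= - 5^1*7^1 * 172649^1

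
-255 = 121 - 376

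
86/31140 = 43/15570=0.00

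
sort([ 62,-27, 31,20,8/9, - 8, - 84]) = [ -84, - 27,-8,8/9,20,31,62]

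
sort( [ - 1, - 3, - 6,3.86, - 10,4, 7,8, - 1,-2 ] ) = [ - 10 , - 6,- 3, - 2, -1,-1, 3.86,4,  7, 8] 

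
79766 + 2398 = 82164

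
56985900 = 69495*820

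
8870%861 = 260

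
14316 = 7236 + 7080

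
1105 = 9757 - 8652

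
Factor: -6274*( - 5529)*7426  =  2^2*3^1*19^1*47^1*79^1*97^1*3137^1 = 257600112996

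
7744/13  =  7744/13 = 595.69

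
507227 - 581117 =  - 73890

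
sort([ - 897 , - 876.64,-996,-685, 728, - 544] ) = [ - 996, - 897, - 876.64,-685, - 544, 728]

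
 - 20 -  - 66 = 46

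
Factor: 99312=2^4*3^1  *  2069^1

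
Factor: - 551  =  -19^1 * 29^1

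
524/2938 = 262/1469= 0.18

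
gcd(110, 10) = 10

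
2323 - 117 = 2206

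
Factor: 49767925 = 5^2 * 17^1*117101^1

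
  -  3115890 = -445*7002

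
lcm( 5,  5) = 5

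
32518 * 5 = 162590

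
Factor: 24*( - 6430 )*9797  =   - 2^4*3^1*5^1*97^1*101^1 *643^1 =- 1511873040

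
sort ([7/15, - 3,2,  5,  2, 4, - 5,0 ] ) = [ - 5 , - 3,0, 7/15,2 , 2, 4 , 5] 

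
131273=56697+74576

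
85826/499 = 85826/499 = 172.00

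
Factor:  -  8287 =- 8287^1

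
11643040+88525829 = 100168869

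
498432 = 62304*8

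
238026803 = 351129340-113102537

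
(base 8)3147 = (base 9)2221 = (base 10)1639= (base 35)1bt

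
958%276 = 130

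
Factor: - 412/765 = -2^2  *  3^(  -  2 )*5^ ( - 1)*17^(-1)*  103^1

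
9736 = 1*9736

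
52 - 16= 36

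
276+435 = 711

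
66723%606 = 63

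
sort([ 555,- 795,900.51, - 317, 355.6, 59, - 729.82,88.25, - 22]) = [ - 795, - 729.82,- 317,-22,  59,88.25,355.6,555,900.51 ] 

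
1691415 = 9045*187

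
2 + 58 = 60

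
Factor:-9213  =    -  3^1*37^1*83^1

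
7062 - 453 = 6609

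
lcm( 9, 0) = 0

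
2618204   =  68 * 38503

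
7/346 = 7/346 = 0.02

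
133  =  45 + 88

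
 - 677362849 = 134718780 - 812081629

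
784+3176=3960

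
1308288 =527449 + 780839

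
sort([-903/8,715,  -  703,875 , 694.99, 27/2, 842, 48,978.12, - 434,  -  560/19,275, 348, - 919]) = [-919, - 703, - 434, - 903/8,- 560/19, 27/2, 48, 275,  348, 694.99,715,842,875,978.12 ] 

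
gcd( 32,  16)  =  16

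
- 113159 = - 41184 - 71975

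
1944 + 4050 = 5994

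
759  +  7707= 8466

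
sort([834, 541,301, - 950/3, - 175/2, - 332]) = [- 332, - 950/3, - 175/2, 301 , 541, 834 ]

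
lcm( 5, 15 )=15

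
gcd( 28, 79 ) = 1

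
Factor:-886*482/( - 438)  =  213526/219= 2^1*3^( - 1 )*73^( - 1)* 241^1*443^1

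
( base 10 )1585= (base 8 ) 3061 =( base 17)584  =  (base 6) 11201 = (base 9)2151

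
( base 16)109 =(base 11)221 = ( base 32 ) 89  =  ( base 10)265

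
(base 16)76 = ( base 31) 3P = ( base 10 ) 118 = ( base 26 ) 4E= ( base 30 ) 3S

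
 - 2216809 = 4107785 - 6324594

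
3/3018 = 1/1006 = 0.00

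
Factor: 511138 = 2^1* 19^1*13451^1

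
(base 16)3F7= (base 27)1AG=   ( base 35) T0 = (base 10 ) 1015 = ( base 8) 1767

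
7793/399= 7793/399 = 19.53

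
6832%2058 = 658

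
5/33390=1/6678 = 0.00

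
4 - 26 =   -  22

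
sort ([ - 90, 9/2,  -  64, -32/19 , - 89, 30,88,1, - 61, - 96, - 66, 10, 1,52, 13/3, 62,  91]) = [ - 96, - 90,-89 ,- 66,-64, - 61,- 32/19,1,1, 13/3, 9/2,10,30, 52,62, 88, 91]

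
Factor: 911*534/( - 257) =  - 486474/257=-  2^1*3^1* 89^1*257^( - 1 ) *911^1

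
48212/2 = 24106 = 24106.00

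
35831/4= 8957 + 3/4  =  8957.75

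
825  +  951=1776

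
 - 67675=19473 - 87148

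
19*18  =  342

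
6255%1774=933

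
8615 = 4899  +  3716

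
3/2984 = 3/2984 = 0.00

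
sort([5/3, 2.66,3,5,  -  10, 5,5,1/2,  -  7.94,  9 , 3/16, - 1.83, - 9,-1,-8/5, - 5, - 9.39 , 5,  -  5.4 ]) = [  -  10, - 9.39 , - 9, - 7.94, - 5.4 ,  -  5, - 1.83,-8/5, - 1, 3/16,1/2,5/3,2.66, 3,5,5,5,5, 9]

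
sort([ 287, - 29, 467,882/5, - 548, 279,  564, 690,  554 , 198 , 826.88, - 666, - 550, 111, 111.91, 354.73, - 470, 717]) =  [ - 666, - 550, - 548, - 470, - 29, 111  ,  111.91, 882/5,  198, 279,287,354.73, 467, 554, 564, 690,717, 826.88 ]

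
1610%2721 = 1610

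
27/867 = 9/289 =0.03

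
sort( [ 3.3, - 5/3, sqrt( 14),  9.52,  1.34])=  [ - 5/3, 1.34,3.3,sqrt( 14 ) , 9.52]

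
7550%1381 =645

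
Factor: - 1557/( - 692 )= 2^( - 2)*3^2 = 9/4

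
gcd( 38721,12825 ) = 3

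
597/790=597/790  =  0.76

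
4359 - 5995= - 1636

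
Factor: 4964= 2^2*17^1  *  73^1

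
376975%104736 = 62767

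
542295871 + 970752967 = 1513048838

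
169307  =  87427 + 81880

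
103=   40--63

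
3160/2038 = 1580/1019 = 1.55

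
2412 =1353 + 1059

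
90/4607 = 90/4607 = 0.02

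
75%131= 75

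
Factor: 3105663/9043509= 1035221/3014503 = 11^1*313^( - 1 )*9631^( - 1)*94111^1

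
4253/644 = 4253/644 = 6.60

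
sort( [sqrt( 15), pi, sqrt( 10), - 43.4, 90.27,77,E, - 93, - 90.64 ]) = [ - 93, - 90.64,- 43.4,  E , pi,  sqrt( 10 ), sqrt( 15), 77 , 90.27]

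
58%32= 26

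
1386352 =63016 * 22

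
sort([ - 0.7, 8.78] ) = [ - 0.7, 8.78]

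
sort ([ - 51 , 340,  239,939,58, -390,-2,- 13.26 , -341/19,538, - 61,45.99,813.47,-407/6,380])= [-390, - 407/6,-61, - 51, - 341/19, - 13.26, - 2, 45.99,58,239,340, 380,538,813.47,939] 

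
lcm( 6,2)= 6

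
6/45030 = 1/7505 = 0.00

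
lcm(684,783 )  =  59508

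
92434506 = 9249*9994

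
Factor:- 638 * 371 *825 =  - 195275850 = - 2^1 * 3^1*5^2*7^1*11^2*29^1*53^1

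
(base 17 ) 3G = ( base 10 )67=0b1000011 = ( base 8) 103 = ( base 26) 2f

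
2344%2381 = 2344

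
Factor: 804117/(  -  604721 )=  - 3^1 * 13^( - 1 ) * 17^1*181^(  -  1 )*257^(  -  1 )*15767^1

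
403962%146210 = 111542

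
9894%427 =73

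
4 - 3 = 1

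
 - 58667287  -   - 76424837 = 17757550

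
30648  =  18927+11721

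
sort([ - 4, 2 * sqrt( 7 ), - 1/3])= [ - 4, - 1/3,2*sqrt( 7)]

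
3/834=1/278  =  0.00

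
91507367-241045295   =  -149537928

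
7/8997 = 7/8997 = 0.00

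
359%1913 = 359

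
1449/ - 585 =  - 3 +34/65 = - 2.48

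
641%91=4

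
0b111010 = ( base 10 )58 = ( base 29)20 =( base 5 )213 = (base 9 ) 64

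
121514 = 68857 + 52657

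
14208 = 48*296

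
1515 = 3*505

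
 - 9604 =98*(-98)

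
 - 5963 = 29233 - 35196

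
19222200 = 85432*225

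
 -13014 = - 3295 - 9719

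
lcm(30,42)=210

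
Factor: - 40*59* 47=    - 2^3 * 5^1*47^1*59^1=- 110920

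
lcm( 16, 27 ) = 432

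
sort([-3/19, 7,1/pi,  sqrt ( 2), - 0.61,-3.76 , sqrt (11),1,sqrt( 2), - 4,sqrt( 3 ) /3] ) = [ - 4, - 3.76, - 0.61, - 3/19,1/pi,sqrt( 3 ) /3, 1, sqrt( 2), sqrt ( 2), sqrt( 11), 7 ] 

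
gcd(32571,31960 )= 47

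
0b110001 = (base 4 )301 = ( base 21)27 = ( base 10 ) 49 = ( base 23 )23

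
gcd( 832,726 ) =2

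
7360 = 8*920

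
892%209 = 56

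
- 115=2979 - 3094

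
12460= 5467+6993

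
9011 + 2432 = 11443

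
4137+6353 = 10490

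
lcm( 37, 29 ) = 1073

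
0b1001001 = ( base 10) 73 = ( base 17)45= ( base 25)2N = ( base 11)67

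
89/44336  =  89/44336=0.00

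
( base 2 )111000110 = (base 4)13012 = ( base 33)DP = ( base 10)454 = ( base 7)1216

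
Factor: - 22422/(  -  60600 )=2^( - 2 )*5^ ( -2)* 37^1 = 37/100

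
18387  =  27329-8942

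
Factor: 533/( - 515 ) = -5^( - 1 )*13^1*41^1*103^( - 1)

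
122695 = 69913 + 52782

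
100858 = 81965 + 18893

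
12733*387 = 4927671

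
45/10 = 9/2  =  4.50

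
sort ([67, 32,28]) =[28, 32,67] 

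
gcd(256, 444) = 4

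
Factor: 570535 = 5^1*7^1*16301^1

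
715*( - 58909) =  - 42119935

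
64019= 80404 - 16385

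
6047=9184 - 3137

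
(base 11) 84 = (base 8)134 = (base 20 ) 4c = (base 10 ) 92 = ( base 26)3e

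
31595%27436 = 4159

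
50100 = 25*2004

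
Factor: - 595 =-5^1*7^1*17^1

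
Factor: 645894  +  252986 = 898880 = 2^6 * 5^1 * 53^2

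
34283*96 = 3291168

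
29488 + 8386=37874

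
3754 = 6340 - 2586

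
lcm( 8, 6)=24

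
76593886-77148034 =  - 554148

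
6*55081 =330486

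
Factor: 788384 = 2^5*71^1*347^1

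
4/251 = 4/251 = 0.02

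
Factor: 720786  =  2^1 * 3^1*11^1*67^1*163^1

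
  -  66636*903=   -  60172308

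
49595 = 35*1417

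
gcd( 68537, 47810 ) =7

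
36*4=144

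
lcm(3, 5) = 15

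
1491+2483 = 3974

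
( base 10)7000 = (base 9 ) 10537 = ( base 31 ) 78P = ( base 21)fi7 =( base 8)15530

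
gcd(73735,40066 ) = 1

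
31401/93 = 337 + 20/31 = 337.65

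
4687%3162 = 1525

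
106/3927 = 106/3927 = 0.03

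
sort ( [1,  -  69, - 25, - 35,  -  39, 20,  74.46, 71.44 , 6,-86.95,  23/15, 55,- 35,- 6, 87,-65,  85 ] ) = [  -  86.95, -69, - 65, - 39, - 35,-35, - 25,- 6,  1 , 23/15,6,20 , 55, 71.44,74.46, 85,87 ]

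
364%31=23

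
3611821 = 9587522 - 5975701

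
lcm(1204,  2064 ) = 14448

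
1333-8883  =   - 7550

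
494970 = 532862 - 37892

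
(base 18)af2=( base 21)7k5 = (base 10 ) 3512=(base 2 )110110111000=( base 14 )13cc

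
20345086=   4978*4087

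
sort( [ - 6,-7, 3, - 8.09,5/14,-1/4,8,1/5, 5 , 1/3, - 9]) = [- 9, - 8.09, - 7, - 6,  -  1/4,1/5,  1/3,5/14,3,5,  8]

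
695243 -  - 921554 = 1616797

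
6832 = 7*976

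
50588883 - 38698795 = 11890088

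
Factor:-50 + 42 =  - 8 = - 2^3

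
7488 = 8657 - 1169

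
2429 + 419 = 2848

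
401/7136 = 401/7136 = 0.06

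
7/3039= 7/3039 = 0.00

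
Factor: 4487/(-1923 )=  - 3^( - 1)*7^1  =  - 7/3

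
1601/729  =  1601/729 = 2.20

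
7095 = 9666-2571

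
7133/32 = 222 + 29/32 = 222.91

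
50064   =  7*7152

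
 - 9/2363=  - 9/2363  =  - 0.00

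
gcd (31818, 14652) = 6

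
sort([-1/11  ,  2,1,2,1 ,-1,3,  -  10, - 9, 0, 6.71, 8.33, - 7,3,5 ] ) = [ - 10, - 9, - 7, - 1, - 1/11,0,1, 1, 2, 2,3,3,5,6.71,8.33 ]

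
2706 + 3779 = 6485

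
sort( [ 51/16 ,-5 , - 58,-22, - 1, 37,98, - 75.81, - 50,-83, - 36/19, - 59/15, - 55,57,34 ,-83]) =[ - 83, - 83, -75.81, - 58,-55, - 50,-22, - 5, - 59/15,  -  36/19, - 1,  51/16, 34,37,57,98]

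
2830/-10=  - 283/1 = - 283.00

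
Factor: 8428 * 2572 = 2^4  *  7^2 *43^1 * 643^1 = 21676816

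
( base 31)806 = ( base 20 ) J4E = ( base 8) 17016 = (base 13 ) 366b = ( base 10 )7694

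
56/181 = 56/181 = 0.31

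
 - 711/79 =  - 9 = - 9.00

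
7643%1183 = 545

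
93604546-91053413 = 2551133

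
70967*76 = 5393492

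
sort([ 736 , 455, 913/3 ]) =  [913/3,455, 736] 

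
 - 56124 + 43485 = -12639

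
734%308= 118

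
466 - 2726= - 2260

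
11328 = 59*192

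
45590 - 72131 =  - 26541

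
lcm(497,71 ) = 497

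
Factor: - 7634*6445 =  - 49201130 = -2^1*5^1*11^1 * 347^1*1289^1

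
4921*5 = 24605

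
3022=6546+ - 3524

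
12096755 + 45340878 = 57437633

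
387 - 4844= -4457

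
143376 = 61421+81955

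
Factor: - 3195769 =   -  107^1*29867^1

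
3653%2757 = 896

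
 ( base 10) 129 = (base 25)54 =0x81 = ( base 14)93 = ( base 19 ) 6F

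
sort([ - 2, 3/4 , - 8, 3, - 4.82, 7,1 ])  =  [ - 8, - 4.82,  -  2,3/4,1, 3, 7 ] 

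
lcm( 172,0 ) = 0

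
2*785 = 1570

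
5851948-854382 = 4997566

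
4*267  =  1068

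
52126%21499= 9128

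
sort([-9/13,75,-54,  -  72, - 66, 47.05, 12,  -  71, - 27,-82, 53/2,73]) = [-82,  -  72, - 71, - 66, - 54, - 27, - 9/13,12,53/2, 47.05,73,75]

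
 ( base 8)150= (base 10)104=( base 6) 252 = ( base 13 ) 80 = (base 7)206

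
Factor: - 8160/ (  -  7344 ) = 10/9 = 2^1*3^( - 2)* 5^1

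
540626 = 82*6593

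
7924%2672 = 2580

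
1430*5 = 7150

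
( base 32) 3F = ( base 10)111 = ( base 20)5b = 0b1101111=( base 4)1233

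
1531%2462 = 1531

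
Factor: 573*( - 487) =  - 279051=- 3^1*191^1*487^1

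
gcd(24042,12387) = 3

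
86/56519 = 86/56519 = 0.00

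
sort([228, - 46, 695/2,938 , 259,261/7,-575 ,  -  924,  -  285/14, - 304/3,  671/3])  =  [ - 924,- 575,-304/3, - 46,-285/14, 261/7,  671/3,228, 259,695/2, 938 ]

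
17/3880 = 17/3880 = 0.00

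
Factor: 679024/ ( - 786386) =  - 2^3* 17^( -1 )*31^1*37^2 * 101^ (-1 ) * 229^( - 1 ) = - 339512/393193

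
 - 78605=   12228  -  90833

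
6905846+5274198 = 12180044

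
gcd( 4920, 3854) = 82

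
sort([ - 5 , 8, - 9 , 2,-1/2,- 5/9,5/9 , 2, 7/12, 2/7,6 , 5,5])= [ - 9, - 5, - 5/9, - 1/2,2/7,5/9,7/12,2 , 2, 5 , 5,6,8]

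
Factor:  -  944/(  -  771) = 2^4 * 3^(  -  1 )*59^1*257^ (  -  1) 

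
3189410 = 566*5635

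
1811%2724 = 1811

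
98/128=49/64= 0.77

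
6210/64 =97 + 1/32 = 97.03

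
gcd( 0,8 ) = 8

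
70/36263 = 70/36263 = 0.00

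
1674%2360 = 1674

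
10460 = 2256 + 8204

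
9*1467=13203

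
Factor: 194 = 2^1*97^1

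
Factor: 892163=449^1*1987^1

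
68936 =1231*56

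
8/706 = 4/353 = 0.01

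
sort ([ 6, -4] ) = [  -  4,6 ] 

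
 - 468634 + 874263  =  405629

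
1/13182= 1/13182=0.00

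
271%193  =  78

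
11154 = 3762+7392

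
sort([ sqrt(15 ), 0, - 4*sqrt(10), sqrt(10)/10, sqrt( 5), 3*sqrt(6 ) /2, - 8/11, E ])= [- 4*sqrt( 10),-8/11, 0, sqrt(10)/10,sqrt( 5 ),E, 3*sqrt( 6)/2, sqrt( 15)]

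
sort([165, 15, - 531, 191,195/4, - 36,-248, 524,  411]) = [  -  531 , - 248,  -  36, 15,  195/4, 165, 191,  411,524 ]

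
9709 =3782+5927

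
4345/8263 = 4345/8263 = 0.53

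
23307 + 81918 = 105225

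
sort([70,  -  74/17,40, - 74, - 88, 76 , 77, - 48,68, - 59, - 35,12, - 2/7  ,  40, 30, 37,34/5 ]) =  [ - 88,  -  74,-59,  -  48,-35, - 74/17 , - 2/7,34/5, 12, 30, 37, 40, 40, 68, 70,76, 77]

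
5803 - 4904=899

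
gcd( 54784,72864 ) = 32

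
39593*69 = 2731917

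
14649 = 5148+9501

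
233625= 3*77875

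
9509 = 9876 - 367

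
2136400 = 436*4900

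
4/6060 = 1/1515 =0.00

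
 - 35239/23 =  -35239/23 =- 1532.13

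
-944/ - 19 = 49 + 13/19 = 49.68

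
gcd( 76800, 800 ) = 800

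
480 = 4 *120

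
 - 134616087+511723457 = 377107370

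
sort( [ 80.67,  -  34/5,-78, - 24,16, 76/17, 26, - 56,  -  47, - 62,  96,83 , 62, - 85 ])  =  [ - 85, - 78, - 62, - 56, - 47, - 24, - 34/5,76/17, 16, 26, 62, 80.67 , 83,  96 ]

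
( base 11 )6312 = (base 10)8362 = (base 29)9RA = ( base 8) 20252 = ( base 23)FID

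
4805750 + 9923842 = 14729592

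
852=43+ 809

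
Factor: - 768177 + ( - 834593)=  - 1602770=-2^1*5^1*13^1 * 12329^1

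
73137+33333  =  106470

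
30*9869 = 296070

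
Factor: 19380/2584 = 2^( - 1 )*3^1*5^1 = 15/2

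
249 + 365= 614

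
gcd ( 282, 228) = 6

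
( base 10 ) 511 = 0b111111111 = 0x1FF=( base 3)200221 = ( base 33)fg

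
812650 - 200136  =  612514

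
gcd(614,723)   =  1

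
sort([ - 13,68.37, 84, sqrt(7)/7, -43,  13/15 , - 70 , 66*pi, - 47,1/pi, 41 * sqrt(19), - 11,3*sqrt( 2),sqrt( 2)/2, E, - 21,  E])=[-70, - 47, - 43, - 21, - 13, - 11, 1/pi, sqrt( 7) /7, sqrt( 2)/2 , 13/15,E,E, 3*sqrt( 2 ), 68.37,84  ,  41 * sqrt( 19), 66* pi ]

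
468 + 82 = 550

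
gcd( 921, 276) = 3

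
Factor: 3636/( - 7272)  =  -2^( -1 ) = - 1/2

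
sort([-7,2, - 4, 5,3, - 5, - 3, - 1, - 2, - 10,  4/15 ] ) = [- 10,-7, - 5,  -  4 , - 3, - 2, - 1 , 4/15,2 , 3,5]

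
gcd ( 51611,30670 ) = 1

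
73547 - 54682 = 18865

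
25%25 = 0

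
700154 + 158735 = 858889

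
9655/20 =482+3/4=   482.75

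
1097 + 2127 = 3224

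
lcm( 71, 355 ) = 355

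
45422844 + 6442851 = 51865695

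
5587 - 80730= -75143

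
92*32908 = 3027536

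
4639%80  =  79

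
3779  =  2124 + 1655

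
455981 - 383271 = 72710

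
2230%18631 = 2230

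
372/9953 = 372/9953 = 0.04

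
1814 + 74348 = 76162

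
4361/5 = 872 + 1/5 = 872.20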